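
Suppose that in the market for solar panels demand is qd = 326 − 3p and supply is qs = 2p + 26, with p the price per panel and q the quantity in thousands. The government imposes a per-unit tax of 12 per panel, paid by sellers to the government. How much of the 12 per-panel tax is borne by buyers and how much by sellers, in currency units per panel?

Before the tax: set 326 − 3p = 2p + 26 → p* = 60, q* = 146.
With the tax collected from sellers, supply shifts: qs = 2(p − 12) + 26.
Solving gives q = 131.6 with buyers paying 64.8 and sellers receiving 52.8 (the 12 wedge).
Burden on buyers: 4.8; on sellers: 7.2. (They sum to 12.)
The less price-elastic side of the market bears the larger share of a per-unit tax.

Buyers bear 4.8 per panel; sellers bear 7.2 per panel.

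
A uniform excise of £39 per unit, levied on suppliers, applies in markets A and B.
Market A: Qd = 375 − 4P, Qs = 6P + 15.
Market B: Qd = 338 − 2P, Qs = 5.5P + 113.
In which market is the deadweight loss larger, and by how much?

Market A, by £709.8.

Market A: pre-tax P* = £36, Q* = 231; post-tax Q = 137.4; deadweight loss = £1825.2.
Market B: pre-tax P* = £30, Q* = 278; post-tax Q = 220.8; deadweight loss = £1115.4.
Difference: £1825.2 vs £1115.4 → market A is larger by £709.8.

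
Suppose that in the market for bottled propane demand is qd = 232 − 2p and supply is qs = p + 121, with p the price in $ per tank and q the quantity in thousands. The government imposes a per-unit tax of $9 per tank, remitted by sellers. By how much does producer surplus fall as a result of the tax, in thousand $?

Without the tax, 232 − 2p = p + 121 gives 3p = 111, so p* = $37 and q* = 158.
With the tax collected from sellers, supply shifts: qs = (p − 9) + 121.
New equilibrium: consumers pay $40, sellers receive $31, q = 152. (Wedge: pb − ps = 9.)
ΔPS is the trapezoid between Q = 152 and Q = 158 of height $6: ½ · (158 + 152) · 6 = $930.

Producer surplus falls by $930 thousand.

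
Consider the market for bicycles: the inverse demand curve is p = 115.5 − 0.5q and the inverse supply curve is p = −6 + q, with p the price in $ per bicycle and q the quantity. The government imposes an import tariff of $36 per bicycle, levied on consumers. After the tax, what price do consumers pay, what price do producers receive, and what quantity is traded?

Inverting to q(p) form: qd = 231 − 2p; qs = p + 6.
Before the tax: set 231 − 2p = p + 6 → p* = $75, q* = 81.
With the tax collected from consumers, demand (in seller-price terms) shifts: qd = 231 − 2(p + 36).
Solving gives q = 57 with consumers paying $87 and producers receiving $51 (the $36 wedge).
The less price-elastic side of the market bears the larger share of a per-unit tax.

Consumers pay $87; producers receive $51; quantity = 57.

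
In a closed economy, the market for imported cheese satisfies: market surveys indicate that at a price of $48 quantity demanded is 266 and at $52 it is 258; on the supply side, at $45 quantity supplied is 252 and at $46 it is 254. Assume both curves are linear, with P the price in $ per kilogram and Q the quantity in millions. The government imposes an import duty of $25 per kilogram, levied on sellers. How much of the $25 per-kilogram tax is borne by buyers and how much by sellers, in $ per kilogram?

Buyers bear $12.5 per kilogram; sellers bear $12.5 per kilogram.

Demand slope: (258 − 266)/(52 − 48) = -2, so Qd = 362 − 2P.
Supply slope: (254 − 252)/(46 − 45) = 2, so Qs = 2P + 162.
Without the tax, 362 − 2P = 2P + 162 gives 4P = 200, so P* = $50 and Q* = 262.
With the tax collected from sellers, supply shifts: Qs = 2(P − 25) + 162.
Solving gives Q = 237 with buyers paying $62.5 and sellers receiving $37.5 (the $25 wedge).
Burden on buyers: $12.5; on sellers: $12.5. (They sum to $25.)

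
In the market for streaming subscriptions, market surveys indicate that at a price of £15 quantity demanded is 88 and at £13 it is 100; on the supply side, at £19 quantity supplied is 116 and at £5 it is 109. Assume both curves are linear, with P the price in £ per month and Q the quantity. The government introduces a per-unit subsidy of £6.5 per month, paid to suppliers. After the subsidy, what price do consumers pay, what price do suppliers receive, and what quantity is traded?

Demand slope: (100 − 88)/(13 − 15) = -6, so Qd = 178 − 6P.
Supply slope: (109 − 116)/(5 − 19) = 0.5, so Qs = 0.5P + 106.5.
Before the subsidy: set 178 − 6P = 0.5P + 106.5 → P* = £11, Q* = 112.
With a per-unit subsidy paid to suppliers, each receives P + 6.5 per unit sold, so supply becomes Qs = 0.5(P + 6.5) + 106.5.
Solving gives Q = 115 with consumers paying £10.5 and suppliers receiving £17 (the £6.5 wedge).

Consumers pay £10.5; suppliers receive £17; quantity = 115.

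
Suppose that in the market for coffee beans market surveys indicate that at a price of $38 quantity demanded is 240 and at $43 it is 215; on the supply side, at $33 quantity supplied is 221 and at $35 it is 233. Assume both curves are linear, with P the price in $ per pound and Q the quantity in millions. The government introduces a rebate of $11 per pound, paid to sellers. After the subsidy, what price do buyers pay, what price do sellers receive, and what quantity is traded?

Buyers pay $31; sellers receive $42; quantity = 275.

Demand slope: (215 − 240)/(43 − 38) = -5, so Qd = 430 − 5P.
Supply slope: (233 − 221)/(35 − 33) = 6, so Qs = 6P + 23.
Without the subsidy, 430 − 5P = 6P + 23 gives 11P = 407, so P* = $37 and Q* = 245.
With a per-unit subsidy paid to sellers, each receives P + 11 per unit sold, so supply becomes Qs = 6(P + 11) + 23.
New equilibrium: buyers pay $31, sellers receive $42, Q = 275. (Wedge: Pb − Ps = −11.)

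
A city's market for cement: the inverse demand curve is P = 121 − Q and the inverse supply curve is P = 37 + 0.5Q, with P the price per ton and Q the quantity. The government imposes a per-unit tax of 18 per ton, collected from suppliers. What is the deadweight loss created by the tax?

Rewrite in direct form: Qd = 121 − P and Qs = 2P − 74.
Without the tax, 121 − P = 2P − 74 gives 3P = 195, so P* = 65 and Q* = 56.
With the tax collected from suppliers, supply shifts: Qs = 2(P − 18) − 74.
Solving gives Q = 44 with consumers paying 77 and suppliers receiving 59 (the 18 wedge).
Quantity falls by |ΔQ| = |56 − 44| = 12.
DWL = ½ · t · |ΔQ| = ½ · 18 · 12 = 108.

Deadweight loss = 108.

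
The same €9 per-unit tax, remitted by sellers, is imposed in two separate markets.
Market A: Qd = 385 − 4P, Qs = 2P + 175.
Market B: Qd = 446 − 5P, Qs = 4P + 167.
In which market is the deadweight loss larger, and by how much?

Market B, by €36.

Market A: pre-tax P* = €35, Q* = 245; post-tax Q = 233; deadweight loss = €54.
Market B: pre-tax P* = €31, Q* = 291; post-tax Q = 271; deadweight loss = €90.
Difference: €54 vs €90 → market B is larger by €36.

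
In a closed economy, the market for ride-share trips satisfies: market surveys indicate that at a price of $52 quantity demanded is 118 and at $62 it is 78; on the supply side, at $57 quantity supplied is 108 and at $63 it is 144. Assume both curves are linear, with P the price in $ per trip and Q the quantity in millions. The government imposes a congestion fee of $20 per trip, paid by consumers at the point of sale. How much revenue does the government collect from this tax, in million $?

Demand slope: (78 − 118)/(62 − 52) = -4, so Qd = 326 − 4P.
Supply slope: (144 − 108)/(63 − 57) = 6, so Qs = 6P − 234.
Without the tax, 326 − 4P = 6P − 234 gives 10P = 560, so P* = $56 and Q* = 102.
With the tax collected from consumers, demand (in seller-price terms) shifts: Qd = 326 − 4(P + 20).
Solving gives Q = 54 with consumers paying $68 and suppliers receiving $48 (the $20 wedge).
Revenue = t · Q = 20 · 54 = $1080.

Tax revenue = $1080 million.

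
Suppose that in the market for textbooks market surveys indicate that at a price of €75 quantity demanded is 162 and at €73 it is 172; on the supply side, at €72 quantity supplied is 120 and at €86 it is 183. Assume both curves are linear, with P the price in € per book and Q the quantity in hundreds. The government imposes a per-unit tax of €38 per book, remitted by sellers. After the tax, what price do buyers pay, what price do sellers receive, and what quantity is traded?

Buyers pay €96; sellers receive €58; quantity = 57.

Demand slope: (172 − 162)/(73 − 75) = -5, so Qd = 537 − 5P.
Supply slope: (183 − 120)/(86 − 72) = 4.5, so Qs = 4.5P − 204.
Without the tax, 537 − 5P = 4.5P − 204 gives 9.5P = 741, so P* = €78 and Q* = 147.
With the tax collected from sellers, supply shifts: Qs = 4.5(P − 38) − 204.
Solving gives Q = 57 with buyers paying €96 and sellers receiving €58 (the €38 wedge).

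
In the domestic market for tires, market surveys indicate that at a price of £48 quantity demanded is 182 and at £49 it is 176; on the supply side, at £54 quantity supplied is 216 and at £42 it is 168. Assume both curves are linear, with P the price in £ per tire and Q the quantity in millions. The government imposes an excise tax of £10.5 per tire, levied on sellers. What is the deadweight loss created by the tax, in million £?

Demand slope: (176 − 182)/(49 − 48) = -6, so Qd = 470 − 6P.
Supply slope: (168 − 216)/(42 − 54) = 4, so Qs = 4P.
Before the tax: set 470 − 6P = 4P → P* = £47, Q* = 188.
With the tax collected from sellers, supply shifts: Qs = 4(P − 10.5).
Solving gives Q = 162.8 with buyers paying £51.2 and sellers receiving £40.7 (the £10.5 wedge).
Quantity falls by |ΔQ| = |188 − 162.8| = 25.2.
DWL = ½ · t · |ΔQ| = ½ · 10.5 · 25.2 = £132.3.

Deadweight loss = £132.3 million.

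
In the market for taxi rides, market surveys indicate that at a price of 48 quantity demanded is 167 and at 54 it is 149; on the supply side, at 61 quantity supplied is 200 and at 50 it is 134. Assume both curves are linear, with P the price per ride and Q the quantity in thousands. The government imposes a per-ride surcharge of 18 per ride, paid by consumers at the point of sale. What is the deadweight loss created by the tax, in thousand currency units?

Demand slope: (149 − 167)/(54 − 48) = -3, so Qd = 311 − 3P.
Supply slope: (134 − 200)/(50 − 61) = 6, so Qs = 6P − 166.
Without the tax, 311 − 3P = 6P − 166 gives 9P = 477, so P* = 53 and Q* = 152.
With the tax collected from consumers, demand (in seller-price terms) shifts: Qd = 311 − 3(P + 18).
Solving gives Q = 116 with consumers paying 65 and sellers receiving 47 (the 18 wedge).
Quantity falls by |ΔQ| = |152 − 116| = 36.
DWL = ½ · t · |ΔQ| = ½ · 18 · 36 = 324.

Deadweight loss = 324 thousand.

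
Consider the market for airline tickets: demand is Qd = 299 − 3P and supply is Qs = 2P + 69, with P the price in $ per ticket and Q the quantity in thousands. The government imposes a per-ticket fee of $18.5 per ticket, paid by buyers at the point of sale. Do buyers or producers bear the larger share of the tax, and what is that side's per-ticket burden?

Before the tax: set 299 − 3P = 2P + 69 → P* = $46, Q* = 161.
With the tax collected from buyers, demand (in seller-price terms) shifts: Qd = 299 − 3(P + 18.5).
New equilibrium: buyers pay $53.4, producers receive $34.9, Q = 138.8. (Wedge: Pb − Ps = 18.5.)
Per-ticket burden: buyers $7.4, producers $11.1.
Producers take the larger share because supply is less price-elastic here (demand slope 3 vs supply slope 2).

Producers bear the larger share: $11.1 per ticket.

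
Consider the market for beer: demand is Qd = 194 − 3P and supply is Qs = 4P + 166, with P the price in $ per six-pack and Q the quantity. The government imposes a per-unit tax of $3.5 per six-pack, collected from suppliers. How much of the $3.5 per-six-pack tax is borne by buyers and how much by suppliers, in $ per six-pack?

Buyers bear $2 per six-pack; suppliers bear $1.5 per six-pack.

Before the tax: set 194 − 3P = 4P + 166 → P* = $4, Q* = 182.
With the tax collected from suppliers, supply shifts: Qs = 4(P − 3.5) + 166.
New equilibrium: buyers pay $6, suppliers receive $2.5, Q = 176. (Wedge: Pb − Ps = 3.5.)
Burden on buyers: $2; on suppliers: $1.5. (They sum to $3.5.)
The less price-elastic side of the market bears the larger share of a per-unit tax.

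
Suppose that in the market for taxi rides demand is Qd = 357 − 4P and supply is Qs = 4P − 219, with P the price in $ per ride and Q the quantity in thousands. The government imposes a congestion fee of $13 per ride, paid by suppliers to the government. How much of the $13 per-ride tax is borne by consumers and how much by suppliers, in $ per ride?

Consumers bear $6.5 per ride; suppliers bear $6.5 per ride.

Before the tax: set 357 − 4P = 4P − 219 → P* = $72, Q* = 69.
With the tax collected from suppliers, supply shifts: Qs = 4(P − 13) − 219.
New equilibrium: consumers pay $78.5, suppliers receive $65.5, Q = 43. (Wedge: Pb − Ps = 13.)
Burden on consumers: $6.5; on suppliers: $6.5. (They sum to $13.)
The less price-elastic side of the market bears the larger share of a per-unit tax.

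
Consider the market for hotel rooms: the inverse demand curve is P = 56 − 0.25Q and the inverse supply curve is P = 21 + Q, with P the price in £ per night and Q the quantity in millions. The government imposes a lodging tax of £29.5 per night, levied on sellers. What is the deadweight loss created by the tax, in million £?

Inverting to Q(P) form: Qd = 224 − 4P; Qs = P − 21.
Without the tax, 224 − 4P = P − 21 gives 5P = 245, so P* = £49 and Q* = 28.
With the tax collected from sellers, supply shifts: Qs = (P − 29.5) − 21.
New equilibrium: buyers pay £54.9, sellers receive £25.4, Q = 4.4. (Wedge: Pb − Ps = 29.5.)
Quantity falls by |ΔQ| = |28 − 4.4| = 23.6.
DWL = ½ · t · |ΔQ| = ½ · 29.5 · 23.6 = £348.1.

Deadweight loss = £348.1 million.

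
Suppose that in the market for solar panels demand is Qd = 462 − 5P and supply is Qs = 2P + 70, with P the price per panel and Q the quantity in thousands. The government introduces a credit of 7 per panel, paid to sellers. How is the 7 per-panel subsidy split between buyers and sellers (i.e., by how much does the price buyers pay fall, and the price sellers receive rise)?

Buyers gain 2 per panel; sellers gain 5 per panel.

Before the subsidy: set 462 − 5P = 2P + 70 → P* = 56, Q* = 182.
With a per-unit subsidy paid to sellers, each receives P + 7 per unit sold, so supply becomes Qs = 2(P + 7) + 70.
Solving gives Q = 192 with buyers paying 54 and sellers receiving 61 (the 7 wedge).
Gain to buyers: 2; to sellers: 5. (They sum to 7.)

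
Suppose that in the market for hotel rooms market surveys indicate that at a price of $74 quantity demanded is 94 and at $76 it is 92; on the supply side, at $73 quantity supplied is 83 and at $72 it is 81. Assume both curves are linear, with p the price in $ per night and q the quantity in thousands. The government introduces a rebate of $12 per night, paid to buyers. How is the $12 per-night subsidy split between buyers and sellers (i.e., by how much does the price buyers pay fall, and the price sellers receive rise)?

Demand slope: (92 − 94)/(76 − 74) = -1, so qd = 168 − p.
Supply slope: (81 − 83)/(72 − 73) = 2, so qs = 2p − 63.
Without the subsidy, 168 − p = 2p − 63 gives 3p = 231, so p* = $77 and q* = 91.
With a per-unit subsidy paid to buyers, each effectively pays p − 12, so demand becomes qd = 168 − (p − 12).
New equilibrium: buyers pay $69, sellers receive $81, q = 99. (Wedge: pb − ps = −12.)
Gain to buyers: $8; to sellers: $4. (They sum to $12.)

Buyers gain $8 per night; sellers gain $4 per night.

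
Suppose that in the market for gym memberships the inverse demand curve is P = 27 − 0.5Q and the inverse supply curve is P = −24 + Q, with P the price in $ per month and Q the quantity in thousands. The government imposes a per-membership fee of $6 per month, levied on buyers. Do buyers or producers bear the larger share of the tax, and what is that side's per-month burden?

Rewrite in direct form: Qd = 54 − 2P and Qs = P + 24.
Without the tax, 54 − 2P = P + 24 gives 3P = 30, so P* = $10 and Q* = 34.
With the tax collected from buyers, demand (in seller-price terms) shifts: Qd = 54 − 2(P + 6).
New equilibrium: buyers pay $12, producers receive $6, Q = 30. (Wedge: Pb − Ps = 6.)
Per-month burden: buyers $2, producers $4.
Producers take the larger share because supply is less price-elastic here (demand slope 2 vs supply slope 1).

Producers bear the larger share: $4 per month.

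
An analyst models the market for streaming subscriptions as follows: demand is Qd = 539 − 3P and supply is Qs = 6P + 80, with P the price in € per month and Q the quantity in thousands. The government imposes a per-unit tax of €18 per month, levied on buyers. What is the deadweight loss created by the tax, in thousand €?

Without the tax, 539 − 3P = 6P + 80 gives 9P = 459, so P* = €51 and Q* = 386.
With the tax collected from buyers, demand (in seller-price terms) shifts: Qd = 539 − 3(P + 18).
New equilibrium: buyers pay €63, suppliers receive €45, Q = 350. (Wedge: Pb − Ps = 18.)
Quantity falls by |ΔQ| = |386 − 350| = 36.
DWL = ½ · t · |ΔQ| = ½ · 18 · 36 = €324.

Deadweight loss = €324 thousand.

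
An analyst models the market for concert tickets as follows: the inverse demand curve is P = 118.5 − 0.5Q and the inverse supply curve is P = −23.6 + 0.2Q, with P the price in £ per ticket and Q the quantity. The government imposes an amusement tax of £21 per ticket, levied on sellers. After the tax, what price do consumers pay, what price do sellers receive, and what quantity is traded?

Inverting to Q(P) form: Qd = 237 − 2P; Qs = 5P + 118.
Without the tax, 237 − 2P = 5P + 118 gives 7P = 119, so P* = £17 and Q* = 203.
With the tax collected from sellers, supply shifts: Qs = 5(P − 21) + 118.
New equilibrium: consumers pay £32, sellers receive £11, Q = 173. (Wedge: Pb − Ps = 21.)

Consumers pay £32; sellers receive £11; quantity = 173.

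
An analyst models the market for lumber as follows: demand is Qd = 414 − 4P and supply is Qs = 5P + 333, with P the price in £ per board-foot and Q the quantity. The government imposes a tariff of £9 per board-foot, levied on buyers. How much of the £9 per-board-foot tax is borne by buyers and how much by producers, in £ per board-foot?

Without the tax, 414 − 4P = 5P + 333 gives 9P = 81, so P* = £9 and Q* = 378.
With the tax collected from buyers, demand (in seller-price terms) shifts: Qd = 414 − 4(P + 9).
Solving gives Q = 358 with buyers paying £14 and producers receiving £5 (the £9 wedge).
Burden on buyers: £5; on producers: £4. (They sum to £9.)

Buyers bear £5 per board-foot; producers bear £4 per board-foot.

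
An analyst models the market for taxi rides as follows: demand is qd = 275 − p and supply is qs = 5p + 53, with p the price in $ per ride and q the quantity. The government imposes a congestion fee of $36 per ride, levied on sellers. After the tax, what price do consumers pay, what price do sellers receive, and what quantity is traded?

Without the tax, 275 − p = 5p + 53 gives 6p = 222, so p* = $37 and q* = 238.
With the tax collected from sellers, supply shifts: qs = 5(p − 36) + 53.
Solving gives q = 208 with consumers paying $67 and sellers receiving $31 (the $36 wedge).
The less price-elastic side of the market bears the larger share of a per-unit tax.

Consumers pay $67; sellers receive $31; quantity = 208.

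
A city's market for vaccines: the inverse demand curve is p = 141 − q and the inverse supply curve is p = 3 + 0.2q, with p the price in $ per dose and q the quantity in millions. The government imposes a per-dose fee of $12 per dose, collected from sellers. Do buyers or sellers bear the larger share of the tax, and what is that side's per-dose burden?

Buyers bear the larger share: $10 per dose.

Rewrite in direct form: qd = 141 − p and qs = 5p − 15.
Before the tax: set 141 − p = 5p − 15 → p* = $26, q* = 115.
With the tax collected from sellers, supply shifts: qs = 5(p − 12) − 15.
New equilibrium: buyers pay $36, sellers receive $24, q = 105. (Wedge: pb − ps = 12.)
Per-dose burden: buyers $10, sellers $2.
Buyers take the larger share because demand is less price-elastic here (demand slope 1 vs supply slope 5).
The less price-elastic side of the market bears the larger share of a per-unit tax.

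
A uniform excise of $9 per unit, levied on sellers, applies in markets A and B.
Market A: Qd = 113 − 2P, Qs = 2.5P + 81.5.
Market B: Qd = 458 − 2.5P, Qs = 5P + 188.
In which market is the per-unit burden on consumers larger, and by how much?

Market B, by $1.

Market A: pre-tax P* = $7, Q* = 99; post-tax Q = 89; per-unit burden on consumers = $5.
Market B: pre-tax P* = $36, Q* = 368; post-tax Q = 353; per-unit burden on consumers = $6.
Difference: $5 vs $6 → market B is larger by $1.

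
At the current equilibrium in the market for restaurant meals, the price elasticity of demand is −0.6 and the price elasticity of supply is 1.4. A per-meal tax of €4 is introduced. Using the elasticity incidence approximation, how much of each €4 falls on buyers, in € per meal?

Buyers bear ≈ €2.8 per meal.

Incidence ratio: buyers' share ≈ εs / (εs + |εd|) = 1.4 / (1.4 + 0.6) = 0.7.
So buyers bear ≈ 0.7 × €4 = €2.8; suppliers bear €1.2.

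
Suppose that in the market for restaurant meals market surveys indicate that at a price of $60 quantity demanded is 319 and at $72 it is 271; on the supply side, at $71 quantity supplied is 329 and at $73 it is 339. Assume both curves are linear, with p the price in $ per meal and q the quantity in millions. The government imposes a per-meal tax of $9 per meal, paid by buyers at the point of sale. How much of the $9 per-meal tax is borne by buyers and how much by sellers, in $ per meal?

Buyers bear $5 per meal; sellers bear $4 per meal.

Demand slope: (271 − 319)/(72 − 60) = -4, so qd = 559 − 4p.
Supply slope: (339 − 329)/(73 − 71) = 5, so qs = 5p − 26.
Before the tax: set 559 − 4p = 5p − 26 → p* = $65, q* = 299.
With the tax collected from buyers, demand (in seller-price terms) shifts: qd = 559 − 4(p + 9).
Solving gives q = 279 with buyers paying $70 and sellers receiving $61 (the $9 wedge).
Burden on buyers: $5; on sellers: $4. (They sum to $9.)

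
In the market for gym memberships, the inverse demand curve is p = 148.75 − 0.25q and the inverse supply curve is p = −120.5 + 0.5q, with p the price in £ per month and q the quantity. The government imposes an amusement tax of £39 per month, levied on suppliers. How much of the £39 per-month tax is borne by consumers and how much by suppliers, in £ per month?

Consumers bear £13 per month; suppliers bear £26 per month.

Inverting to q(p) form: qd = 595 − 4p; qs = 2p + 241.
Without the tax, 595 − 4p = 2p + 241 gives 6p = 354, so p* = £59 and q* = 359.
With the tax collected from suppliers, supply shifts: qs = 2(p − 39) + 241.
Solving gives q = 307 with consumers paying £72 and suppliers receiving £33 (the £39 wedge).
Burden on consumers: £13; on suppliers: £26. (They sum to £39.)
The less price-elastic side of the market bears the larger share of a per-unit tax.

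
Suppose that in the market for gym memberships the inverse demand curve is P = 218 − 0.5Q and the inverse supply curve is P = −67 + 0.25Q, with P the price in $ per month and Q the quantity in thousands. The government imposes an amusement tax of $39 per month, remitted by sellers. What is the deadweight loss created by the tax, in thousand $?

Deadweight loss = $1014 thousand.

Rewrite in direct form: Qd = 436 − 2P and Qs = 4P + 268.
Without the tax, 436 − 2P = 4P + 268 gives 6P = 168, so P* = $28 and Q* = 380.
With the tax collected from sellers, supply shifts: Qs = 4(P − 39) + 268.
Solving gives Q = 328 with buyers paying $54 and sellers receiving $15 (the $39 wedge).
Quantity falls by |ΔQ| = |380 − 328| = 52.
DWL = ½ · t · |ΔQ| = ½ · 39 · 52 = $1014.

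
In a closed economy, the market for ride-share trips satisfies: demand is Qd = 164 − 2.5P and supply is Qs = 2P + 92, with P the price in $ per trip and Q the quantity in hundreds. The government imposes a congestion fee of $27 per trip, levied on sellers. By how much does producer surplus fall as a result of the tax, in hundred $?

Producer surplus falls by $1635 hundred.

Without the tax, 164 − 2.5P = 2P + 92 gives 4.5P = 72, so P* = $16 and Q* = 124.
With the tax collected from sellers, supply shifts: Qs = 2(P − 27) + 92.
Solving gives Q = 94 with consumers paying $28 and sellers receiving $1 (the $27 wedge).
ΔPS is the trapezoid between Q = 94 and Q = 124 of height $15: ½ · (124 + 94) · 15 = $1635.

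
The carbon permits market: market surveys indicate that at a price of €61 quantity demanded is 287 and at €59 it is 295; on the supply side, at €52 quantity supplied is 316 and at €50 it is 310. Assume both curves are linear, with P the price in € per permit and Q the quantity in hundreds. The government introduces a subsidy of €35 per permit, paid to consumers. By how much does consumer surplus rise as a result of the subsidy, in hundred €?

Demand slope: (295 − 287)/(59 − 61) = -4, so Qd = 531 − 4P.
Supply slope: (310 − 316)/(50 − 52) = 3, so Qs = 3P + 160.
Without the subsidy, 531 − 4P = 3P + 160 gives 7P = 371, so P* = €53 and Q* = 319.
With a per-unit subsidy paid to consumers, each effectively pays P − 35, so demand becomes Qd = 531 − 4(P − 35).
Solving gives Q = 379 with consumers paying €38 and sellers receiving €73 (the €35 wedge).
ΔCS is the trapezoid between Q = 379 and Q = 319 of height €15: ½ · (319 + 379) · 15 = €5235.

Consumer surplus rises by €5235 hundred.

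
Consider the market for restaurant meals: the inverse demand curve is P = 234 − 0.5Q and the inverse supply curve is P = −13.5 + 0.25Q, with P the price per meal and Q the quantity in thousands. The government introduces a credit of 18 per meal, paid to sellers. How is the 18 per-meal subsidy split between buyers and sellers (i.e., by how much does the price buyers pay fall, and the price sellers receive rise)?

Buyers gain 12 per meal; sellers gain 6 per meal.

Rewrite in direct form: Qd = 468 − 2P and Qs = 4P + 54.
Without the subsidy, 468 − 2P = 4P + 54 gives 6P = 414, so P* = 69 and Q* = 330.
With a per-unit subsidy paid to sellers, each receives P + 18 per unit sold, so supply becomes Qs = 4(P + 18) + 54.
New equilibrium: buyers pay 57, sellers receive 75, Q = 354. (Wedge: Pb − Ps = −18.)
Gain to buyers: 12; to sellers: 6. (They sum to 18.)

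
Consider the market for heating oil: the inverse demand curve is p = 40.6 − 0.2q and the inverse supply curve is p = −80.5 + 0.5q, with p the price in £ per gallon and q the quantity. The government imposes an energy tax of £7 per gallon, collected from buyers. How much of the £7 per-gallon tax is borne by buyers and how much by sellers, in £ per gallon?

Rewrite in direct form: qd = 203 − 5p and qs = 2p + 161.
Without the tax, 203 − 5p = 2p + 161 gives 7p = 42, so p* = £6 and q* = 173.
With the tax collected from buyers, demand (in seller-price terms) shifts: qd = 203 − 5(p + 7).
New equilibrium: buyers pay £8, sellers receive £1, q = 163. (Wedge: pb − ps = 7.)
Burden on buyers: £2; on sellers: £5. (They sum to £7.)

Buyers bear £2 per gallon; sellers bear £5 per gallon.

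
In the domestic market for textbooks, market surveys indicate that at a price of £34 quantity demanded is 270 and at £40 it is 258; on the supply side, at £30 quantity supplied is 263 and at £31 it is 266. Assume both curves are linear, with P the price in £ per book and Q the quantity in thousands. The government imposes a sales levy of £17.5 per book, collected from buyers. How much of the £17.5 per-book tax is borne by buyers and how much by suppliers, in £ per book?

Demand slope: (258 − 270)/(40 − 34) = -2, so Qd = 338 − 2P.
Supply slope: (266 − 263)/(31 − 30) = 3, so Qs = 3P + 173.
Without the tax, 338 − 2P = 3P + 173 gives 5P = 165, so P* = £33 and Q* = 272.
With the tax collected from buyers, demand (in seller-price terms) shifts: Qd = 338 − 2(P + 17.5).
New equilibrium: buyers pay £43.5, suppliers receive £26, Q = 251. (Wedge: Pb − Ps = 17.5.)
Burden on buyers: £10.5; on suppliers: £7. (They sum to £17.5.)
The less price-elastic side of the market bears the larger share of a per-unit tax.

Buyers bear £10.5 per book; suppliers bear £7 per book.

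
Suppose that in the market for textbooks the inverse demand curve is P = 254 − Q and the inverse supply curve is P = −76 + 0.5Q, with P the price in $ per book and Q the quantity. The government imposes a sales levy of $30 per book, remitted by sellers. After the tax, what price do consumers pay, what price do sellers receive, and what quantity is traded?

Consumers pay $54; sellers receive $24; quantity = 200.

Rewrite in direct form: Qd = 254 − P and Qs = 2P + 152.
Before the tax: set 254 − P = 2P + 152 → P* = $34, Q* = 220.
With the tax collected from sellers, supply shifts: Qs = 2(P − 30) + 152.
Solving gives Q = 200 with consumers paying $54 and sellers receiving $24 (the $30 wedge).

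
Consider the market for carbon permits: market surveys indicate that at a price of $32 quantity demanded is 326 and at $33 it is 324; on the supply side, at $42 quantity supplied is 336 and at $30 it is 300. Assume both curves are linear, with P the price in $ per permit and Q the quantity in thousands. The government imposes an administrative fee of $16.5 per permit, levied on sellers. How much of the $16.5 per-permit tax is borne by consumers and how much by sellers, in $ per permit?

Consumers bear $9.9 per permit; sellers bear $6.6 per permit.

Demand slope: (324 − 326)/(33 − 32) = -2, so Qd = 390 − 2P.
Supply slope: (300 − 336)/(30 − 42) = 3, so Qs = 3P + 210.
Before the tax: set 390 − 2P = 3P + 210 → P* = $36, Q* = 318.
With the tax collected from sellers, supply shifts: Qs = 3(P − 16.5) + 210.
Solving gives Q = 298.2 with consumers paying $45.9 and sellers receiving $29.4 (the $16.5 wedge).
Burden on consumers: $9.9; on sellers: $6.6. (They sum to $16.5.)
The less price-elastic side of the market bears the larger share of a per-unit tax.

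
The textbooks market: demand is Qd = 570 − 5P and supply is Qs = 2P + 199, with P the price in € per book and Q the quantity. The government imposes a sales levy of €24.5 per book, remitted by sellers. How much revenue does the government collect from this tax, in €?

Tax revenue = €6615.

Before the tax: set 570 − 5P = 2P + 199 → P* = €53, Q* = 305.
With the tax collected from sellers, supply shifts: Qs = 2(P − 24.5) + 199.
Solving gives Q = 270 with consumers paying €60 and sellers receiving €35.5 (the €24.5 wedge).
Revenue = t · Q = 24.5 · 270 = €6615.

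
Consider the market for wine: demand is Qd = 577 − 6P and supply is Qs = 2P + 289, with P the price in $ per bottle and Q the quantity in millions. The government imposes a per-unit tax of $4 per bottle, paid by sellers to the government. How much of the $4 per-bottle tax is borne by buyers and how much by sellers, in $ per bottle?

Without the tax, 577 − 6P = 2P + 289 gives 8P = 288, so P* = $36 and Q* = 361.
With the tax collected from sellers, supply shifts: Qs = 2(P − 4) + 289.
New equilibrium: buyers pay $37, sellers receive $33, Q = 355. (Wedge: Pb − Ps = 4.)
Burden on buyers: $1; on sellers: $3. (They sum to $4.)

Buyers bear $1 per bottle; sellers bear $3 per bottle.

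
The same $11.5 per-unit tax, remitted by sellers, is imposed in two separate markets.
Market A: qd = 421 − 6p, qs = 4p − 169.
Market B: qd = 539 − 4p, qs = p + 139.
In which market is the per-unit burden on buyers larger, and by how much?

Market A: pre-tax p* = $59, q* = 67; post-tax q = 39.4; per-unit burden on buyers = $4.6.
Market B: pre-tax p* = $80, q* = 219; post-tax q = 209.8; per-unit burden on buyers = $2.3.
Difference: $4.6 vs $2.3 → market A is larger by $2.3.

Market A, by $2.3.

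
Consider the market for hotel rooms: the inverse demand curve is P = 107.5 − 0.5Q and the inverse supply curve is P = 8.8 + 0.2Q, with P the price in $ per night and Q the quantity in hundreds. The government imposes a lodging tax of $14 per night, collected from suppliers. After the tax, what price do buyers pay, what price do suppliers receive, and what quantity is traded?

Buyers pay $47; suppliers receive $33; quantity = 121.

Rewrite in direct form: Qd = 215 − 2P and Qs = 5P − 44.
Without the tax, 215 − 2P = 5P − 44 gives 7P = 259, so P* = $37 and Q* = 141.
With the tax collected from suppliers, supply shifts: Qs = 5(P − 14) − 44.
New equilibrium: buyers pay $47, suppliers receive $33, Q = 121. (Wedge: Pb − Ps = 14.)
The less price-elastic side of the market bears the larger share of a per-unit tax.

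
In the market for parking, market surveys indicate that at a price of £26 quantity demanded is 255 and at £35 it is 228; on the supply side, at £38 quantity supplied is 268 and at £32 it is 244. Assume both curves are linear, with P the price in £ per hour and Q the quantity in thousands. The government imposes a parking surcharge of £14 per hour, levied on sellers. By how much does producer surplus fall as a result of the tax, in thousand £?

Demand slope: (228 − 255)/(35 − 26) = -3, so Qd = 333 − 3P.
Supply slope: (244 − 268)/(32 − 38) = 4, so Qs = 4P + 116.
Before the tax: set 333 − 3P = 4P + 116 → P* = £31, Q* = 240.
With the tax collected from sellers, supply shifts: Qs = 4(P − 14) + 116.
Solving gives Q = 216 with buyers paying £39 and sellers receiving £25 (the £14 wedge).
ΔPS is the trapezoid between Q = 216 and Q = 240 of height £6: ½ · (240 + 216) · 6 = £1368.

Producer surplus falls by £1368 thousand.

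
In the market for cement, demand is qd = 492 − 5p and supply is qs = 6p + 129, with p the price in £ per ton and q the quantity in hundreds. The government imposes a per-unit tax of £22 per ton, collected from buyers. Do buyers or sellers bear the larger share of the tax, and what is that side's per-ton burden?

Without the tax, 492 − 5p = 6p + 129 gives 11p = 363, so p* = £33 and q* = 327.
With the tax collected from buyers, demand (in seller-price terms) shifts: qd = 492 − 5(p + 22).
New equilibrium: buyers pay £45, sellers receive £23, q = 267. (Wedge: pb − ps = 22.)
Per-ton burden: buyers £12, sellers £10.
Buyers take the larger share because demand is less price-elastic here (demand slope 5 vs supply slope 6).
The less price-elastic side of the market bears the larger share of a per-unit tax.

Buyers bear the larger share: £12 per ton.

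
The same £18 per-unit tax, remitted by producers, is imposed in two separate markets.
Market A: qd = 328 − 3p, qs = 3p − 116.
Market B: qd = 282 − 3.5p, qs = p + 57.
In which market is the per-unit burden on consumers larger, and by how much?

Market A: pre-tax p* = £74, q* = 106; post-tax q = 79; per-unit burden on consumers = £9.
Market B: pre-tax p* = £50, q* = 107; post-tax q = 93; per-unit burden on consumers = £4.
Difference: £9 vs £4 → market A is larger by £5.

Market A, by £5.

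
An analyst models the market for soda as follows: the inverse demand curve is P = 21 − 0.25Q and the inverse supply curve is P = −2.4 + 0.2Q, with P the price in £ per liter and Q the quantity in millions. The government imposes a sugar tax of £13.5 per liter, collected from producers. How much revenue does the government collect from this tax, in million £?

Tax revenue = £297 million.

Inverting to Q(P) form: Qd = 84 − 4P; Qs = 5P + 12.
Before the tax: set 84 − 4P = 5P + 12 → P* = £8, Q* = 52.
With the tax collected from producers, supply shifts: Qs = 5(P − 13.5) + 12.
New equilibrium: consumers pay £15.5, producers receive £2, Q = 22. (Wedge: Pb − Ps = 13.5.)
Revenue = t · Q = 13.5 · 22 = £297.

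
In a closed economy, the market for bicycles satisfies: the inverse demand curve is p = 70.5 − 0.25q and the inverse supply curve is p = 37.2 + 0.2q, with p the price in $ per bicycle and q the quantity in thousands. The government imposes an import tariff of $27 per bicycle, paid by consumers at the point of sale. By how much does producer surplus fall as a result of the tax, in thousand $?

Producer surplus falls by $528 thousand.

Inverting to q(p) form: qd = 282 − 4p; qs = 5p − 186.
Before the tax: set 282 − 4p = 5p − 186 → p* = $52, q* = 74.
With the tax collected from consumers, demand (in seller-price terms) shifts: qd = 282 − 4(p + 27).
New equilibrium: consumers pay $67, producers receive $40, q = 14. (Wedge: pb − ps = 27.)
ΔPS is the trapezoid between Q = 14 and Q = 74 of height $12: ½ · (74 + 14) · 12 = $528.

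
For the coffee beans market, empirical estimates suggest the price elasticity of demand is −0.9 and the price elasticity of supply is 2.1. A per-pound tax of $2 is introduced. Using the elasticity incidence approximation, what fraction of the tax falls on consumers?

Consumers' share ≈ 0.7.

Incidence ratio: consumers' share ≈ εs / (εs + |εd|) = 2.1 / (2.1 + 0.9) = 0.7.
Supply is the more elastic side, so consumers bear the larger share.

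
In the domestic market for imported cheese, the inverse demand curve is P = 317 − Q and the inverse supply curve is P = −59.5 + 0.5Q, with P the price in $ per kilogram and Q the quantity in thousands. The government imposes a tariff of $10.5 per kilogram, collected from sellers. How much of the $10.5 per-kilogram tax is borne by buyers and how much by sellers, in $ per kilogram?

Buyers bear $7 per kilogram; sellers bear $3.5 per kilogram.

Rewrite in direct form: Qd = 317 − P and Qs = 2P + 119.
Without the tax, 317 − P = 2P + 119 gives 3P = 198, so P* = $66 and Q* = 251.
With the tax collected from sellers, supply shifts: Qs = 2(P − 10.5) + 119.
Solving gives Q = 244 with buyers paying $73 and sellers receiving $62.5 (the $10.5 wedge).
Burden on buyers: $7; on sellers: $3.5. (They sum to $10.5.)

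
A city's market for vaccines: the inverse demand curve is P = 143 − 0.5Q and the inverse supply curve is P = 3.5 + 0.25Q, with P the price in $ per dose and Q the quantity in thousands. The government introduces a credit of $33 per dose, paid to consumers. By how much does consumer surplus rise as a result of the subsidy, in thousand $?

Consumer surplus rises by $4576 thousand.

Rewrite in direct form: Qd = 286 − 2P and Qs = 4P − 14.
Before the subsidy: set 286 − 2P = 4P − 14 → P* = $50, Q* = 186.
With a per-unit subsidy paid to consumers, each effectively pays P − 33, so demand becomes Qd = 286 − 2(P − 33).
Solving gives Q = 230 with consumers paying $28 and suppliers receiving $61 (the $33 wedge).
ΔCS is the trapezoid between Q = 230 and Q = 186 of height $22: ½ · (186 + 230) · 22 = $4576.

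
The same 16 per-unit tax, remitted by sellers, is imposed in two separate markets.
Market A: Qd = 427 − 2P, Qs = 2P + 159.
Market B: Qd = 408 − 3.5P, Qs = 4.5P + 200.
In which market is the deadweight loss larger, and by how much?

Market A: pre-tax P* = 67, Q* = 293; post-tax Q = 277; deadweight loss = 128.
Market B: pre-tax P* = 26, Q* = 317; post-tax Q = 285.5; deadweight loss = 252.
Difference: 128 vs 252 → market B is larger by 124.

Market B, by 124.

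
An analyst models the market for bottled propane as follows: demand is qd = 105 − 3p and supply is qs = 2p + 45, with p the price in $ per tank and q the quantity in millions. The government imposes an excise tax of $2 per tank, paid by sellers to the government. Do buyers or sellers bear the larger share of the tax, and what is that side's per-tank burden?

Sellers bear the larger share: $1.2 per tank.

Before the tax: set 105 − 3p = 2p + 45 → p* = $12, q* = 69.
With the tax collected from sellers, supply shifts: qs = 2(p − 2) + 45.
New equilibrium: buyers pay $12.8, sellers receive $10.8, q = 66.6. (Wedge: pb − ps = 2.)
Per-tank burden: buyers $0.8, sellers $1.2.
Sellers take the larger share because supply is less price-elastic here (demand slope 3 vs supply slope 2).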